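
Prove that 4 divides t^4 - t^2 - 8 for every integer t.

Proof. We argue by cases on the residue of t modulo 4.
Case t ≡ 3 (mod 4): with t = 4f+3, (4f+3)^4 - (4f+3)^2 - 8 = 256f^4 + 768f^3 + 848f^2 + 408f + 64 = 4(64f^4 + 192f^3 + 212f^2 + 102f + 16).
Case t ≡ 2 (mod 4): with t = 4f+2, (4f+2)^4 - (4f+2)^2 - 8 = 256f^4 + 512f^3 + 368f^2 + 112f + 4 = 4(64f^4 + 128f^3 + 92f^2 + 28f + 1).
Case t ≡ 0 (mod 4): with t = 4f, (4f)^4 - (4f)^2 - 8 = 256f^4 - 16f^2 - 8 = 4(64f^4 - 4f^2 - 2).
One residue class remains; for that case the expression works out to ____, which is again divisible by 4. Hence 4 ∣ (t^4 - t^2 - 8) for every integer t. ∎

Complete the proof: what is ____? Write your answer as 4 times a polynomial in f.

Only t ≡ 1 (mod 4) is unaccounted for. Put t = 4f+1:
(4f+1)^4 - (4f+1)^2 - 8 expands to 256f^4 + 256f^3 + 80f^2 + 8f - 8,
and factoring out 4 leaves 4(64f^4 + 64f^3 + 20f^2 + 2f - 2).

4(64f^4 + 64f^3 + 20f^2 + 2f - 2)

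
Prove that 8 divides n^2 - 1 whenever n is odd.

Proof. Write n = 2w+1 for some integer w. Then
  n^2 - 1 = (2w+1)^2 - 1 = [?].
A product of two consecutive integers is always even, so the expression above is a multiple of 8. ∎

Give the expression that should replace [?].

4w(w + 1)

(2w+1)^2 - 1 = 4w^2 + 4w + 1 - 1 = 4w^2 + 4w = 4w(w+1).
Since w and w+1 are consecutive, w(w+1) is even, and 4·(even) is a multiple of 8.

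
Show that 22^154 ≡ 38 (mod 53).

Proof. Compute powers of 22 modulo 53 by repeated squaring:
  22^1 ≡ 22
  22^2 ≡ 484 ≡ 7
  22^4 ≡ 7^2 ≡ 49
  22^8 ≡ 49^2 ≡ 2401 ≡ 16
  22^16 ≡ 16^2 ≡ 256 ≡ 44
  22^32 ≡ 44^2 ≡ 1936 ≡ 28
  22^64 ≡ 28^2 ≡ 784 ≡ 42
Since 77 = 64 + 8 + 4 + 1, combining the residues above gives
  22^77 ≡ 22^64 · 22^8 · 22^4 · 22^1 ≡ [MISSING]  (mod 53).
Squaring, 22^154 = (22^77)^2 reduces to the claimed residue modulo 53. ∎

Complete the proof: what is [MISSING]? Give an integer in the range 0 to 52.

12

Multiply the listed residues: 42 · 16 · 49 · 22 = 672 → 32928 → 724416.
Reducing modulo 53: 724416 = 13668·53 + 12, so 22^77 ≡ 12.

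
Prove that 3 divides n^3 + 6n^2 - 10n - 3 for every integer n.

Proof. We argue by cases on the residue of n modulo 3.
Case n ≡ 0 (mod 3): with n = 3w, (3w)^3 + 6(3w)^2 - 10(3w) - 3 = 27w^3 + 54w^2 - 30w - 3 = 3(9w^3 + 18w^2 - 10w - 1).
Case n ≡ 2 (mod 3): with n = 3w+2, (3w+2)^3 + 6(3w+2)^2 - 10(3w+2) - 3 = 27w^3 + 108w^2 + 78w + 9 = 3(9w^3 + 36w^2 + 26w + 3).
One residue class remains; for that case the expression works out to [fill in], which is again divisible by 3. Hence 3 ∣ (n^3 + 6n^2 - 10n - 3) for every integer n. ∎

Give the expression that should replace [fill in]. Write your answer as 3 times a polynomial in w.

Only n ≡ 1 (mod 3) is unaccounted for. Put n = 3w+1:
(3w+1)^3 + 6(3w+1)^2 - 10(3w+1) - 3 expands to 27w^3 + 81w^2 + 15w - 6,
and factoring out 3 leaves 3(9w^3 + 27w^2 + 5w - 2).

3(9w^3 + 27w^2 + 5w - 2)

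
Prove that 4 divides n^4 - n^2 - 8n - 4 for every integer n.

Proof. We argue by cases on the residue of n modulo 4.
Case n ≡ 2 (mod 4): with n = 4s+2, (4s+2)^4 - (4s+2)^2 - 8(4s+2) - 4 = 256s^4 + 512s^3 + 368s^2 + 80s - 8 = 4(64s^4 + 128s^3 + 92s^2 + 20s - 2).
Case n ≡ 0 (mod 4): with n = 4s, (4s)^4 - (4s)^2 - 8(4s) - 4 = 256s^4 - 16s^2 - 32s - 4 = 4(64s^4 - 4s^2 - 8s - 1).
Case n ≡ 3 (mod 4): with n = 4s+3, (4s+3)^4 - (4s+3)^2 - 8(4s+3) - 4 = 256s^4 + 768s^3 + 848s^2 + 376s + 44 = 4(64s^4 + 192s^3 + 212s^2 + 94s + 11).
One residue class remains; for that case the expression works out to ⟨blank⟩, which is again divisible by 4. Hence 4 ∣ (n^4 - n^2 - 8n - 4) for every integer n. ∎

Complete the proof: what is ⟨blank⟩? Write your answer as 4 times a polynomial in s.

4(64s^4 + 64s^3 + 20s^2 - 6s - 3)

The residues treated are {2, 0, 3}, so the missing case is n ≡ 1 (mod 4); write n = 4s+1.
Then (4s+1)^4 - (4s+1)^2 - 8(4s+1) - 4 = 256s^4 + 256s^3 + 80s^2 - 24s - 12 = 4(64s^4 + 64s^3 + 20s^2 - 6s - 3).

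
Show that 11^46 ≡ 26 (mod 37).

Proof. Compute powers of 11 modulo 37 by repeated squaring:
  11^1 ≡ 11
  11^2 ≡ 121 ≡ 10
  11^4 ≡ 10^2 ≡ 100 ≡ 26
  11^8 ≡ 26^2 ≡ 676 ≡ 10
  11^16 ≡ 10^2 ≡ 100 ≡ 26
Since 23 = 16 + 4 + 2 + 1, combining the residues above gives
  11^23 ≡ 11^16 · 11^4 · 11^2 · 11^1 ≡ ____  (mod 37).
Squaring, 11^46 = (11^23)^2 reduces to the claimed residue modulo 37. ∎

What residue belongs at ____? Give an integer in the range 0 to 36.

11^16 · 11^4 · 11^2 · 11^1 ≡ 26 · 26 · 10 · 11 = 74360.
74360 mod 37 = 27, so 11^23 ≡ 27 (mod 37).

27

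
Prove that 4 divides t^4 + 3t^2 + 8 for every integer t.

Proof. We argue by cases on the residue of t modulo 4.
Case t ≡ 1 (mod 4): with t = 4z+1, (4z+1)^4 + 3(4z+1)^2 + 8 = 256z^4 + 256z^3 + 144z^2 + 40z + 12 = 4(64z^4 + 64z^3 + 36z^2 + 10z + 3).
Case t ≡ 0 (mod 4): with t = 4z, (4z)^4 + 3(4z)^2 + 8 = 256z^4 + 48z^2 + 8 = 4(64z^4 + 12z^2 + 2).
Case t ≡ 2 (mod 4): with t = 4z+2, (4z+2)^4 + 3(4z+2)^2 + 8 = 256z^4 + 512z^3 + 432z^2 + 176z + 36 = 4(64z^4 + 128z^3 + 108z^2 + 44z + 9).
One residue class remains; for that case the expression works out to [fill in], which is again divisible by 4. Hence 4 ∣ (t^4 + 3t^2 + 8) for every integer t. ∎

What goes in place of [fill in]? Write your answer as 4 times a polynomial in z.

Only t ≡ 3 (mod 4) is unaccounted for. Put t = 4z+3:
(4z+3)^4 + 3(4z+3)^2 + 8 expands to 256z^4 + 768z^3 + 912z^2 + 504z + 116,
and factoring out 4 leaves 4(64z^4 + 192z^3 + 228z^2 + 126z + 29).

4(64z^4 + 192z^3 + 228z^2 + 126z + 29)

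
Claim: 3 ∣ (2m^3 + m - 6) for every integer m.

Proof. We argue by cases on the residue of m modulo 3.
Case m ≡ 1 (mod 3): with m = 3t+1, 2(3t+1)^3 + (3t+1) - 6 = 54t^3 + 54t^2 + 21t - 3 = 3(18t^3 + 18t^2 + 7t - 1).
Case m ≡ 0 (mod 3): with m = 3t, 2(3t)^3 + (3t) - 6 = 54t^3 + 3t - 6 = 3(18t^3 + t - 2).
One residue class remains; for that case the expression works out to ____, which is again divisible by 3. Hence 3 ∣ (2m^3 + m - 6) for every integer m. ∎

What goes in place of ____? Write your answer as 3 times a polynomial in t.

3(18t^3 + 36t^2 + 25t + 4)

Only m ≡ 2 (mod 3) is unaccounted for. Put m = 3t+2:
2(3t+2)^3 + (3t+2) - 6 expands to 54t^3 + 108t^2 + 75t + 12,
and factoring out 3 leaves 3(18t^3 + 36t^2 + 25t + 4).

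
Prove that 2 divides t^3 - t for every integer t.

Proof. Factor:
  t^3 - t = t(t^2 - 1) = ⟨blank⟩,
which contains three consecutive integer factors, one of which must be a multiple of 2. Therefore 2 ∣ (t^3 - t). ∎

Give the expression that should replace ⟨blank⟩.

(t - 1)t(t + 1)

t(t^2 - 1) = t(t - 1)(t + 1) = (t - 1)t(t + 1).
These three factors are consecutive integers, so their product is divisible by 2.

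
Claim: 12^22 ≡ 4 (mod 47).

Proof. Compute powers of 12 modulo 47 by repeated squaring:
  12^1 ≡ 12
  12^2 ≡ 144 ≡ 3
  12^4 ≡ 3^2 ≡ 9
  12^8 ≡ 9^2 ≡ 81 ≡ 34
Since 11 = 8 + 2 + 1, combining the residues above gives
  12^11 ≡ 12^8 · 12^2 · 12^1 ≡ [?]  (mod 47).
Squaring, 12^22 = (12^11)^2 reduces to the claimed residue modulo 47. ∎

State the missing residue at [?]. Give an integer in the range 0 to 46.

12^8 · 12^2 · 12^1 ≡ 34 · 3 · 12 = 1224.
1224 mod 47 = 2, so 12^11 ≡ 2 (mod 47).

2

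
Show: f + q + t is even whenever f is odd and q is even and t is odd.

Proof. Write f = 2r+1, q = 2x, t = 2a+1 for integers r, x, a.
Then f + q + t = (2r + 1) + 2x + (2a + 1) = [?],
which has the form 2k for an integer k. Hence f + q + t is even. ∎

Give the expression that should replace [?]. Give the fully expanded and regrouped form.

(2r + 1) + 2x + (2a + 1) = 2a + 2r + 2x + 2
= 2(a + r + x + 1).
Since a + r + x + 1 is an integer, the sum is of the form 2k for an integer k.

2(a + r + x + 1)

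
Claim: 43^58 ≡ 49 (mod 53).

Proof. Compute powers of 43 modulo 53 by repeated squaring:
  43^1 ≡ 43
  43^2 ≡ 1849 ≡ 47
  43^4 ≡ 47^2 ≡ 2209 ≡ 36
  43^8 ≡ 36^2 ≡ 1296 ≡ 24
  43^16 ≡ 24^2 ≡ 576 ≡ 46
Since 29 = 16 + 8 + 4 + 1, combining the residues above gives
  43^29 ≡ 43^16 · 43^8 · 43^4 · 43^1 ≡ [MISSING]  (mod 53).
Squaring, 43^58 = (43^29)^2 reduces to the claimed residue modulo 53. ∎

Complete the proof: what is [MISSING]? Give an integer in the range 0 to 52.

43^16 · 43^8 · 43^4 · 43^1 ≡ 46 · 24 · 36 · 43 = 1708992.
1708992 mod 53 = 7, so 43^29 ≡ 7 (mod 53).

7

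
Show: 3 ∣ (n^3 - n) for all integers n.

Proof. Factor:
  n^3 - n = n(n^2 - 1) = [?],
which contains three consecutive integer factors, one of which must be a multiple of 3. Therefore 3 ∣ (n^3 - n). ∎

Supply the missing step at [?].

(n - 1)n(n + 1)

n(n^2 - 1) = n(n - 1)(n + 1) = (n - 1)n(n + 1).
These three factors are consecutive integers, so their product is divisible by 3.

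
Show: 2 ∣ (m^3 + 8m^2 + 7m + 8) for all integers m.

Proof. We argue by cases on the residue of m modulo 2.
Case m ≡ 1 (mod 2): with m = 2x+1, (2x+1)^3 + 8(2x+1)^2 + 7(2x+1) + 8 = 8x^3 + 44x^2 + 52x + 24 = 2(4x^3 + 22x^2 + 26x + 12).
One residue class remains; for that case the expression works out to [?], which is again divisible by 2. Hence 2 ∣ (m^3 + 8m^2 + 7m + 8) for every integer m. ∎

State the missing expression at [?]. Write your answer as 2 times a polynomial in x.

2(4x^3 + 16x^2 + 7x + 4)

The residues treated are {1}, so the missing case is m ≡ 0 (mod 2); write m = 2x.
Then (2x)^3 + 8(2x)^2 + 7(2x) + 8 = 8x^3 + 32x^2 + 14x + 8 = 2(4x^3 + 16x^2 + 7x + 4).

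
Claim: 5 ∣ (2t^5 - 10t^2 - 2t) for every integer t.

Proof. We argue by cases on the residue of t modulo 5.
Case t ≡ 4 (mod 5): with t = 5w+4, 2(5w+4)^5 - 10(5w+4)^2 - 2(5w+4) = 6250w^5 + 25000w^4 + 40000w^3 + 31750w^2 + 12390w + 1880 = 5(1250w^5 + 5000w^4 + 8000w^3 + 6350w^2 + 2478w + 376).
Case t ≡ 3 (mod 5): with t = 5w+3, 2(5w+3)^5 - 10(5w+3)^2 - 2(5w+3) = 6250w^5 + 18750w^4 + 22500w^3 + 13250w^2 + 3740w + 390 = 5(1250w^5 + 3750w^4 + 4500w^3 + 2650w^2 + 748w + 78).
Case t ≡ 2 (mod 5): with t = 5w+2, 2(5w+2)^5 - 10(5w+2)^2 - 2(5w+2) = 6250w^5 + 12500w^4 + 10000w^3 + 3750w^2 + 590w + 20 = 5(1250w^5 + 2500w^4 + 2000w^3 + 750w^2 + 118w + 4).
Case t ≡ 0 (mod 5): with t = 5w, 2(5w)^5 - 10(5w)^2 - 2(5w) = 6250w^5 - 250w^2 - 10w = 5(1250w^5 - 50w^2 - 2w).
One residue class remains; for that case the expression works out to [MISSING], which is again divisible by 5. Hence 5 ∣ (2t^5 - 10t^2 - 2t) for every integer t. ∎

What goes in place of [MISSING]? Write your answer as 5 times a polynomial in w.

Only t ≡ 1 (mod 5) is unaccounted for. Put t = 5w+1:
2(5w+1)^5 - 10(5w+1)^2 - 2(5w+1) expands to 6250w^5 + 6250w^4 + 2500w^3 + 250w^2 - 60w - 10,
and factoring out 5 leaves 5(1250w^5 + 1250w^4 + 500w^3 + 50w^2 - 12w - 2).

5(1250w^5 + 1250w^4 + 500w^3 + 50w^2 - 12w - 2)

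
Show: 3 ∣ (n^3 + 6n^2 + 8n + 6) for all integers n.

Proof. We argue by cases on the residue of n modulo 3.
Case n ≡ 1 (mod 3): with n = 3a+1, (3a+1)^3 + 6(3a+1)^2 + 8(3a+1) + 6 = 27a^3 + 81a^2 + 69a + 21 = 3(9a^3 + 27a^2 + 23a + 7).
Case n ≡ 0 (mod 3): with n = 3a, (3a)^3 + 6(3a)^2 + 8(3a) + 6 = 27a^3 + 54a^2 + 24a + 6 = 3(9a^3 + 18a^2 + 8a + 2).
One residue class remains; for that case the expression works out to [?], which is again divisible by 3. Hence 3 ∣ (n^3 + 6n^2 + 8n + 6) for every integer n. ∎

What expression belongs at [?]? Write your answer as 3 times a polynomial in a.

3(9a^3 + 36a^2 + 44a + 18)

The residues treated are {1, 0}, so the missing case is n ≡ 2 (mod 3); write n = 3a+2.
Then (3a+2)^3 + 6(3a+2)^2 + 8(3a+2) + 6 = 27a^3 + 108a^2 + 132a + 54 = 3(9a^3 + 36a^2 + 44a + 18).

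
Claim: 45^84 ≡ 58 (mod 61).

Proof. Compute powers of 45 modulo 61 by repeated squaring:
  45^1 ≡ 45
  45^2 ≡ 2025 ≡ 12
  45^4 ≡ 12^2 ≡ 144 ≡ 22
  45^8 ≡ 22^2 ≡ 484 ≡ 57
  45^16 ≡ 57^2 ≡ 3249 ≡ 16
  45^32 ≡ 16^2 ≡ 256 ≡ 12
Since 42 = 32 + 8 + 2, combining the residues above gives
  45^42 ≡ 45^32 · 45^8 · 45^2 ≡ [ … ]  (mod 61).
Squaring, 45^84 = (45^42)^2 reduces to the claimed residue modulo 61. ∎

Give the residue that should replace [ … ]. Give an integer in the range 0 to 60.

Multiply the listed residues: 12 · 57 · 12 = 684 → 8208.
Reducing modulo 61: 8208 = 134·61 + 34, so 45^42 ≡ 34.

34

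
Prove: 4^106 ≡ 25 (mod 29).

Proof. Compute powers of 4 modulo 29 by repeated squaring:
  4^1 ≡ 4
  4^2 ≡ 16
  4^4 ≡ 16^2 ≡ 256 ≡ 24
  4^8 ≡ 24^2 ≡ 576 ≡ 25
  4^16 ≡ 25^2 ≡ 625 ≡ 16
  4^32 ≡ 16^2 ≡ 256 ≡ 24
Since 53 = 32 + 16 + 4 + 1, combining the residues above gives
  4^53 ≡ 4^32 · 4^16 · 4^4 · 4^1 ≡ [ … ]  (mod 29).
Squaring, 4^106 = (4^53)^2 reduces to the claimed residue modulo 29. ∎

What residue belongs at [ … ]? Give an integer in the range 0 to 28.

5

Multiply the listed residues: 24 · 16 · 24 · 4 = 384 → 9216 → 36864.
Reducing modulo 29: 36864 = 1271·29 + 5, so 4^53 ≡ 5.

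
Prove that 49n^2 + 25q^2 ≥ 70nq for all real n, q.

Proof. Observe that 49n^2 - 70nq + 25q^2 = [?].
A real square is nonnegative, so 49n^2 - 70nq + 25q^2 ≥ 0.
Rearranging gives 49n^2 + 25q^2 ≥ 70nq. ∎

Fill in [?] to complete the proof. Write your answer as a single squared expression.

49n^2 - 70nq + 25q^2 is a perfect-square trinomial: the outer terms are (7n)^2 and (5q)^2, and the cross term is -2·7n·5q.
So 49n^2 - 70nq + 25q^2 = (7n - 5q)^2 ≥ 0.

(7n - 5q)^2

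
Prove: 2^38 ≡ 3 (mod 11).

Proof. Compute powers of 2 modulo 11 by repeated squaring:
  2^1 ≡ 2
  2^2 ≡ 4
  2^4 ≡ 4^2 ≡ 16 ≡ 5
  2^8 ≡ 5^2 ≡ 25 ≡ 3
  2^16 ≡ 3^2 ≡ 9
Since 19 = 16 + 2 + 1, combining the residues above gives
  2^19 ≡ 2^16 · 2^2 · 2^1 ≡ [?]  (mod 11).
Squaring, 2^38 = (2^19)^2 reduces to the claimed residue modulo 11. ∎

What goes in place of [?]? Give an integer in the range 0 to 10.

Multiply the listed residues: 9 · 4 · 2 = 36 → 72.
Reducing modulo 11: 72 = 6·11 + 6, so 2^19 ≡ 6.

6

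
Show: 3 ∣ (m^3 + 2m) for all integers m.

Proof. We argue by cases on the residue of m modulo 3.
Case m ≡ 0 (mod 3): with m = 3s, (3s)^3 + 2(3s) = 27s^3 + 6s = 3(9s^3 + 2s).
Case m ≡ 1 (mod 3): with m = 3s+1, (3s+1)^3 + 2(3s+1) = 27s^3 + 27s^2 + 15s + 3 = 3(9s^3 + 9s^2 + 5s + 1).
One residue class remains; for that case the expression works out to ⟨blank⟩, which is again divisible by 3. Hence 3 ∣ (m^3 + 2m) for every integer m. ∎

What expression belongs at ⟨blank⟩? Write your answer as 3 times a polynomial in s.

3(9s^3 + 18s^2 + 14s + 4)

The residues treated are {0, 1}, so the missing case is m ≡ 2 (mod 3); write m = 3s+2.
Then (3s+2)^3 + 2(3s+2) = 27s^3 + 54s^2 + 42s + 12 = 3(9s^3 + 18s^2 + 14s + 4).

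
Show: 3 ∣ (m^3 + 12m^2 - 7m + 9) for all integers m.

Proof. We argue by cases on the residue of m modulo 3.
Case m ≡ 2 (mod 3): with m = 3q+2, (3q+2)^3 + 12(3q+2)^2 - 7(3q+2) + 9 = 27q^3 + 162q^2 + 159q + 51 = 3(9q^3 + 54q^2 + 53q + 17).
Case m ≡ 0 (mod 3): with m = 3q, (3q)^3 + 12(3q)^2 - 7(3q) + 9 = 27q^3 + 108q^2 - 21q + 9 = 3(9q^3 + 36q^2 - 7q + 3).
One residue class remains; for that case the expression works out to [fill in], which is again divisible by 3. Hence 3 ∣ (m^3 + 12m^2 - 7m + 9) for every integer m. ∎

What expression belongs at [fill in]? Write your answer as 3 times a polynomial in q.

Only m ≡ 1 (mod 3) is unaccounted for. Put m = 3q+1:
(3q+1)^3 + 12(3q+1)^2 - 7(3q+1) + 9 expands to 27q^3 + 135q^2 + 60q + 15,
and factoring out 3 leaves 3(9q^3 + 45q^2 + 20q + 5).

3(9q^3 + 45q^2 + 20q + 5)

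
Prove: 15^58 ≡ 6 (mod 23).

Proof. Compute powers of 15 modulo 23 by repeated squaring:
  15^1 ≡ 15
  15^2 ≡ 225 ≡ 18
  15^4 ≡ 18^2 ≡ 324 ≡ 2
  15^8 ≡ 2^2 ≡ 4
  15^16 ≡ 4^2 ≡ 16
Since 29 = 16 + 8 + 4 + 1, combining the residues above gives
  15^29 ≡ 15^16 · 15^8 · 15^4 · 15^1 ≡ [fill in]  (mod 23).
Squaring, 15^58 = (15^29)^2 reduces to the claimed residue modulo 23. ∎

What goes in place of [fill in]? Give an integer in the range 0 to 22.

Multiply the listed residues: 16 · 4 · 2 · 15 = 64 → 128 → 1920.
Reducing modulo 23: 1920 = 83·23 + 11, so 15^29 ≡ 11.

11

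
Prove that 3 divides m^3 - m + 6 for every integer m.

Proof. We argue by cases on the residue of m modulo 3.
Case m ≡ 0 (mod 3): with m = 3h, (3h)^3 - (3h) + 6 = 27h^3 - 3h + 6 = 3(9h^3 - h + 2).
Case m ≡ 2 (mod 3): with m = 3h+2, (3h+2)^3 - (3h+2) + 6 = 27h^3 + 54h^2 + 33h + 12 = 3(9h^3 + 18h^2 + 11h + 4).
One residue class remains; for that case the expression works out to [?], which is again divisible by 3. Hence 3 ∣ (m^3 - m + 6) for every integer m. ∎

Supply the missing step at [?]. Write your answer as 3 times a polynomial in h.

3(9h^3 + 9h^2 + 2h + 2)

The residues treated are {0, 2}, so the missing case is m ≡ 1 (mod 3); write m = 3h+1.
Then (3h+1)^3 - (3h+1) + 6 = 27h^3 + 27h^2 + 6h + 6 = 3(9h^3 + 9h^2 + 2h + 2).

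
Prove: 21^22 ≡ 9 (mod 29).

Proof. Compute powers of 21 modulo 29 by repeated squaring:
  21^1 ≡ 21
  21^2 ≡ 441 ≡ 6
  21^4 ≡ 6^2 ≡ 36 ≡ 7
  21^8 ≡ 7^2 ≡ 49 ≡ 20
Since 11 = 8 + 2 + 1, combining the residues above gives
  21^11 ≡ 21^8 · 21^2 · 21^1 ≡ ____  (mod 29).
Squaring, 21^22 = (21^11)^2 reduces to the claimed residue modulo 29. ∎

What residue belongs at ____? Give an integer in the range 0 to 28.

26

21^8 · 21^2 · 21^1 ≡ 20 · 6 · 21 = 2520.
2520 mod 29 = 26, so 21^11 ≡ 26 (mod 29).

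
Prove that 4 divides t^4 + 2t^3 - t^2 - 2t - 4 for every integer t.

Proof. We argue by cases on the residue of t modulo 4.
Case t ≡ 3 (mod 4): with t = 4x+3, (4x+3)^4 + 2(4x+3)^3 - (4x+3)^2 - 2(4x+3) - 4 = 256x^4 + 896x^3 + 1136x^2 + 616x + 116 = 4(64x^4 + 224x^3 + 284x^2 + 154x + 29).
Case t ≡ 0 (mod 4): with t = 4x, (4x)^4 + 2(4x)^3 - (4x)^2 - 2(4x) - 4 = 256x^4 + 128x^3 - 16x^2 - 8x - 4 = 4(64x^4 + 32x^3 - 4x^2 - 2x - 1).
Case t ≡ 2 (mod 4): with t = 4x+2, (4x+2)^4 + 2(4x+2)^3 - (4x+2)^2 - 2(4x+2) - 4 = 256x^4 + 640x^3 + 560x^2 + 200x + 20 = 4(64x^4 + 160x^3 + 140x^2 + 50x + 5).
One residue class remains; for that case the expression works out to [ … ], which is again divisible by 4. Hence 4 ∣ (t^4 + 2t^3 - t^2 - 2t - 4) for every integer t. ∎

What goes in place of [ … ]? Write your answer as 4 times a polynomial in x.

4(64x^4 + 96x^3 + 44x^2 + 6x - 1)

Only t ≡ 1 (mod 4) is unaccounted for. Put t = 4x+1:
(4x+1)^4 + 2(4x+1)^3 - (4x+1)^2 - 2(4x+1) - 4 expands to 256x^4 + 384x^3 + 176x^2 + 24x - 4,
and factoring out 4 leaves 4(64x^4 + 96x^3 + 44x^2 + 6x - 1).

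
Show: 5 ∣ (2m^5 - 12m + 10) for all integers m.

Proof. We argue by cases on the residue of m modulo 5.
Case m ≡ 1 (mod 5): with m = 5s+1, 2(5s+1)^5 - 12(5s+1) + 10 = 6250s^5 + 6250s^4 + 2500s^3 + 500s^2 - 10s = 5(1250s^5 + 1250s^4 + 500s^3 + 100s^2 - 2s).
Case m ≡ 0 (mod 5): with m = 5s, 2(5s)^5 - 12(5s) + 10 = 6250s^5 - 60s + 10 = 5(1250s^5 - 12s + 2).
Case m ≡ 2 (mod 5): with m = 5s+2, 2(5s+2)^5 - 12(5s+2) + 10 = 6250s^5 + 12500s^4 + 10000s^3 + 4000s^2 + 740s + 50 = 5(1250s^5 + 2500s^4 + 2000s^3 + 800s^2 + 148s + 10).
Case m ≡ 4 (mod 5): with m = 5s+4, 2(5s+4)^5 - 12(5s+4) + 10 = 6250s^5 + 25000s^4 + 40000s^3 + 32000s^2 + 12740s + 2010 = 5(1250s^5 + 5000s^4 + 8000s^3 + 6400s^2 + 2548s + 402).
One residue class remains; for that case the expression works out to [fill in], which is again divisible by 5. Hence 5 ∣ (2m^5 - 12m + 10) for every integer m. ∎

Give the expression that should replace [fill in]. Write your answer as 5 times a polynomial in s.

The residues treated are {1, 0, 2, 4}, so the missing case is m ≡ 3 (mod 5); write m = 5s+3.
Then 2(5s+3)^5 - 12(5s+3) + 10 = 6250s^5 + 18750s^4 + 22500s^3 + 13500s^2 + 3990s + 460 = 5(1250s^5 + 3750s^4 + 4500s^3 + 2700s^2 + 798s + 92).

5(1250s^5 + 3750s^4 + 4500s^3 + 2700s^2 + 798s + 92)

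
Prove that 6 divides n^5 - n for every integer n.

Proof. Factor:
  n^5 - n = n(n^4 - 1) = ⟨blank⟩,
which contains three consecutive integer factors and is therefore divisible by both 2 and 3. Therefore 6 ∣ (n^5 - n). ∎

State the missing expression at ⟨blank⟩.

(n - 1)n(n + 1)(n^2 + 1)

n^4 - 1 = (n^2 - 1)(n^2 + 1), and n^2 - 1 = (n-1)(n+1).
So n(n^4 - 1) = (n - 1)n(n + 1)(n^2 + 1).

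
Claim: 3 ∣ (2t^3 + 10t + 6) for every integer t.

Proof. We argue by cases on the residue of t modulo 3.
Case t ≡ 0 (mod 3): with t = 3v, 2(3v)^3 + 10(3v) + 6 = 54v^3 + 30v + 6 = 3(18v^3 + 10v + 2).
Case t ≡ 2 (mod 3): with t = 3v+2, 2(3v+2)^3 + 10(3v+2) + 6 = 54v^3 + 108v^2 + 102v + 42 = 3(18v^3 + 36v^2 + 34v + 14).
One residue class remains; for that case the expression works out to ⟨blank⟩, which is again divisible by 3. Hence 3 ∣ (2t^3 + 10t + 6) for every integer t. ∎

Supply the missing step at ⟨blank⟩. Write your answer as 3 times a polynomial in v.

The residues treated are {0, 2}, so the missing case is t ≡ 1 (mod 3); write t = 3v+1.
Then 2(3v+1)^3 + 10(3v+1) + 6 = 54v^3 + 54v^2 + 48v + 18 = 3(18v^3 + 18v^2 + 16v + 6).

3(18v^3 + 18v^2 + 16v + 6)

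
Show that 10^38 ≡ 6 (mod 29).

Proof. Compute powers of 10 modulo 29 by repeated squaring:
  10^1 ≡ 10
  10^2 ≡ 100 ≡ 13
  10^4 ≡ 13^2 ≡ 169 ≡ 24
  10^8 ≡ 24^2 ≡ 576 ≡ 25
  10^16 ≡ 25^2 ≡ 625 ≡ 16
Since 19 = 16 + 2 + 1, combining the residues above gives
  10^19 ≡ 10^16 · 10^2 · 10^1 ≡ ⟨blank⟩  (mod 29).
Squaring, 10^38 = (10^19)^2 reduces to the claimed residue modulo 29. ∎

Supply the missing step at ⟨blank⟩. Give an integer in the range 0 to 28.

21

10^16 · 10^2 · 10^1 ≡ 16 · 13 · 10 = 2080.
2080 mod 29 = 21, so 10^19 ≡ 21 (mod 29).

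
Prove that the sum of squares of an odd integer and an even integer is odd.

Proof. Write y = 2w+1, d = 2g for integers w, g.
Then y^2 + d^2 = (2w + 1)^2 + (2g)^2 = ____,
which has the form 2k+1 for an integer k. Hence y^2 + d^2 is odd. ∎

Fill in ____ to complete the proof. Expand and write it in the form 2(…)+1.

2(2g^2 + 2w^2 + 2w) + 1

(2w + 1)^2 + (2g)^2 = 4g^2 + 4w^2 + 4w + 1
= 2(2g^2 + 2w^2 + 2w) + 1.
Since 2g^2 + 2w^2 + 2w is an integer, the sum of squares is of the form 2k+1 for an integer k.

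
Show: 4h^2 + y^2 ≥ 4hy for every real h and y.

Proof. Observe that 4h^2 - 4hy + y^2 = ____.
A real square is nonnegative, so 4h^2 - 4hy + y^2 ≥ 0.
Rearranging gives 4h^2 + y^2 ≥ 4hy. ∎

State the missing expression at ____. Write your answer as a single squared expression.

(2h - y)^2

The leading and trailing coefficients are 2^2 and 1^2, and 4 = 2·2·1, so the trinomial is (2h - y)^2.
Hence 4h^2 - 4hy + y^2 ≥ 0.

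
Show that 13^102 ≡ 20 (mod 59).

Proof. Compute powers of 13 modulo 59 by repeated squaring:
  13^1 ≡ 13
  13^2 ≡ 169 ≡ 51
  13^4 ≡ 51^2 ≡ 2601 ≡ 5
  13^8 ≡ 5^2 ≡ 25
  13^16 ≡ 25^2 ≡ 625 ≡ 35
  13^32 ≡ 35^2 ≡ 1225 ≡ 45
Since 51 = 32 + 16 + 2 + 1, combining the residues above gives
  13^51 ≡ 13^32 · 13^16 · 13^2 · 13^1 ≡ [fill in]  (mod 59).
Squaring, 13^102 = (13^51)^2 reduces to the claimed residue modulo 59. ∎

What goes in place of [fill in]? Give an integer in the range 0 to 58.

43

Multiply the listed residues: 45 · 35 · 51 · 13 = 1575 → 80325 → 1044225.
Reducing modulo 59: 1044225 = 17698·59 + 43, so 13^51 ≡ 43.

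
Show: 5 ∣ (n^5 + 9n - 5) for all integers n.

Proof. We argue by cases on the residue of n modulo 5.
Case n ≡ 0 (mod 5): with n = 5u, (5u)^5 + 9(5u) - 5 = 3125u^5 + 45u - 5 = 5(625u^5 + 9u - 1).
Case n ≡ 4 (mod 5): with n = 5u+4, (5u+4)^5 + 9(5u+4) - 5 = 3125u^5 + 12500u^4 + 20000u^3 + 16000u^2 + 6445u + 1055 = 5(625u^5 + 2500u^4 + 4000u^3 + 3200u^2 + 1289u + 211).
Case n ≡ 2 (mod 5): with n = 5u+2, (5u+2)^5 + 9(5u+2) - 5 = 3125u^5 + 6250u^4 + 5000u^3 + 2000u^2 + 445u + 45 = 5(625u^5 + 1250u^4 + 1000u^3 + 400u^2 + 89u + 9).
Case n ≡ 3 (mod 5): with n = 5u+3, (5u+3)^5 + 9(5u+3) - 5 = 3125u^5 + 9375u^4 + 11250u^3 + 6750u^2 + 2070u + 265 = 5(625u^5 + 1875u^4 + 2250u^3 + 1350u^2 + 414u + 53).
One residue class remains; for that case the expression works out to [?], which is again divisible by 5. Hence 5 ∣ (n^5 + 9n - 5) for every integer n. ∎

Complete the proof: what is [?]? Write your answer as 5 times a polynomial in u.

The residues treated are {0, 4, 2, 3}, so the missing case is n ≡ 1 (mod 5); write n = 5u+1.
Then (5u+1)^5 + 9(5u+1) - 5 = 3125u^5 + 3125u^4 + 1250u^3 + 250u^2 + 70u + 5 = 5(625u^5 + 625u^4 + 250u^3 + 50u^2 + 14u + 1).

5(625u^5 + 625u^4 + 250u^3 + 50u^2 + 14u + 1)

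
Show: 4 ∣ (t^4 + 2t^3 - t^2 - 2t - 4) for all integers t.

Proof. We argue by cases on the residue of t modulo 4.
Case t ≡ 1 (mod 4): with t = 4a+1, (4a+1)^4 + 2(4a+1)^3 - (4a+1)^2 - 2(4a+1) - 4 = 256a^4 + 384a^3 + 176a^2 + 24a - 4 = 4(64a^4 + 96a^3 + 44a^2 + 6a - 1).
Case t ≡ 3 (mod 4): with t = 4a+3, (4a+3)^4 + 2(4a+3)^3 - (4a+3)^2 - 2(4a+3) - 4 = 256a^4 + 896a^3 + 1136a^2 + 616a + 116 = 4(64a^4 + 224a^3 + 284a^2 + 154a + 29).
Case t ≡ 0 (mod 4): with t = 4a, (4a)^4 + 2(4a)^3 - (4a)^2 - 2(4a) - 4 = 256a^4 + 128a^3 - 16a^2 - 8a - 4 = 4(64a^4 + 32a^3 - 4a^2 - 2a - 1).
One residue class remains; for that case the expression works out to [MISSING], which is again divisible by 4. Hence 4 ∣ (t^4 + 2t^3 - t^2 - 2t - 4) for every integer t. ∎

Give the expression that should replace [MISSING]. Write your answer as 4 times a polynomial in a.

Only t ≡ 2 (mod 4) is unaccounted for. Put t = 4a+2:
(4a+2)^4 + 2(4a+2)^3 - (4a+2)^2 - 2(4a+2) - 4 expands to 256a^4 + 640a^3 + 560a^2 + 200a + 20,
and factoring out 4 leaves 4(64a^4 + 160a^3 + 140a^2 + 50a + 5).

4(64a^4 + 160a^3 + 140a^2 + 50a + 5)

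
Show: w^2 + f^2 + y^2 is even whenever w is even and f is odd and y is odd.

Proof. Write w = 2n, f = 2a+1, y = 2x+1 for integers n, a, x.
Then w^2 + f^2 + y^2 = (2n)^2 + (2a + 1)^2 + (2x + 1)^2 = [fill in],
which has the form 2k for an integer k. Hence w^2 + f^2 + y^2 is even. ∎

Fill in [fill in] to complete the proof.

2(2a^2 + 2a + 2n^2 + 2x^2 + 2x + 1)

Expanding: (2n)^2 + (2a + 1)^2 + (2x + 1)^2 = 4a^2 + 4a + 4n^2 + 4x^2 + 4x + 2.
Every term is even; pulling out the factor of 2 gives 2(2a^2 + 2a + 2n^2 + 2x^2 + 2x + 1).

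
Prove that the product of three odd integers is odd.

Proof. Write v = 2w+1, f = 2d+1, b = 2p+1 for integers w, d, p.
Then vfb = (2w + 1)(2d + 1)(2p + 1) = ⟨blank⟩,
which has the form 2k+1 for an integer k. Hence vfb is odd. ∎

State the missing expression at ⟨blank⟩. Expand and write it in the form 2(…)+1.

(2w + 1)(2d + 1)(2p + 1) = 8dpw + 4dp + 4dw + 2d + 4pw + 2p + 2w + 1
= 2(4dpw + 2dp + 2dw + d + 2pw + p + w) + 1.
Since 4dpw + 2dp + 2dw + d + 2pw + p + w is an integer, the product is of the form 2k+1 for an integer k.

2(4dpw + 2dp + 2dw + d + 2pw + p + w) + 1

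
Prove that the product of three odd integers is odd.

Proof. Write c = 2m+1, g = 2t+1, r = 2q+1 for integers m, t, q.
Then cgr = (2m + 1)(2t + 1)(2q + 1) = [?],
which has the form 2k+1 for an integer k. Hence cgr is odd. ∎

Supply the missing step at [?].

2(4mqt + 2mq + 2mt + m + 2qt + q + t) + 1

(2m + 1)(2t + 1)(2q + 1) = 8mqt + 4mq + 4mt + 2m + 4qt + 2q + 2t + 1
= 2(4mqt + 2mq + 2mt + m + 2qt + q + t) + 1.
Since 4mqt + 2mq + 2mt + m + 2qt + q + t is an integer, the product is of the form 2k+1 for an integer k.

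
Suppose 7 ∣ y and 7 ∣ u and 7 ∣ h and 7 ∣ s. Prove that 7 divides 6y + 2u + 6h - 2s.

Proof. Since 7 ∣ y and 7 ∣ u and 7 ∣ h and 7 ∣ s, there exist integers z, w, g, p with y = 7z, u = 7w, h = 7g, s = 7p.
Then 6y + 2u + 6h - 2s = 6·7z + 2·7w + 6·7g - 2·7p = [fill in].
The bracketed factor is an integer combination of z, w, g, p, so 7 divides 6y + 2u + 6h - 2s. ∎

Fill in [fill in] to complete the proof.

7(6g - 2p + 2w + 6z)

Pull the common 7 out of every term: 6·7z + 2·7w + 6·7g - 2·7p = 7(6g - 2p + 2w + 6z).
6g - 2p + 2w + 6z is an integer, which exhibits the divisibility.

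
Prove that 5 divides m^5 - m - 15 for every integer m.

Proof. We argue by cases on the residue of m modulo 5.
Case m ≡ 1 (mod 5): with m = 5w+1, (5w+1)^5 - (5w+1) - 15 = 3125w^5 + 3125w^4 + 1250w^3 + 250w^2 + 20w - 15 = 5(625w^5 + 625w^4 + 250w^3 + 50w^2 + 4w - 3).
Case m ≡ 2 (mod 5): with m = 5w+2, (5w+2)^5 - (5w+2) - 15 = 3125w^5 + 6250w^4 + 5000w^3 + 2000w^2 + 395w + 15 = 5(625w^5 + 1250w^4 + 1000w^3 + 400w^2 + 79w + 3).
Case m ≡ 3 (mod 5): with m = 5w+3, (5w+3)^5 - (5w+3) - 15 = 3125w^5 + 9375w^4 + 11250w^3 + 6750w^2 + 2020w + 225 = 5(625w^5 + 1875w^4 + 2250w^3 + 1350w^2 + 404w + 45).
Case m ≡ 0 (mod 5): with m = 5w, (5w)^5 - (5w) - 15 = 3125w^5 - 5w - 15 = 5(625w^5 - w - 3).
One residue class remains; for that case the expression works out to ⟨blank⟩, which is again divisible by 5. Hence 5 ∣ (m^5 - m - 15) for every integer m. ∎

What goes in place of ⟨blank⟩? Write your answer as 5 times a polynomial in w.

5(625w^5 + 2500w^4 + 4000w^3 + 3200w^2 + 1279w + 201)

The residues treated are {1, 2, 3, 0}, so the missing case is m ≡ 4 (mod 5); write m = 5w+4.
Then (5w+4)^5 - (5w+4) - 15 = 3125w^5 + 12500w^4 + 20000w^3 + 16000w^2 + 6395w + 1005 = 5(625w^5 + 2500w^4 + 4000w^3 + 3200w^2 + 1279w + 201).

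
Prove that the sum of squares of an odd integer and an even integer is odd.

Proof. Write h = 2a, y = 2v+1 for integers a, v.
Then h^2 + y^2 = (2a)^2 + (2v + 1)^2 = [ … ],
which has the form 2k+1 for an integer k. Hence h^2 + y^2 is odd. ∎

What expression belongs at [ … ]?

Expanding: (2a)^2 + (2v + 1)^2 = 4a^2 + 4v^2 + 4v + 1.
Every term except the constant is even, so this is 2(2a^2 + 2v^2 + 2v) + 1,
and 2a^2 + 2v^2 + 2v ∈ ℤ gives the required form.

2(2a^2 + 2v^2 + 2v) + 1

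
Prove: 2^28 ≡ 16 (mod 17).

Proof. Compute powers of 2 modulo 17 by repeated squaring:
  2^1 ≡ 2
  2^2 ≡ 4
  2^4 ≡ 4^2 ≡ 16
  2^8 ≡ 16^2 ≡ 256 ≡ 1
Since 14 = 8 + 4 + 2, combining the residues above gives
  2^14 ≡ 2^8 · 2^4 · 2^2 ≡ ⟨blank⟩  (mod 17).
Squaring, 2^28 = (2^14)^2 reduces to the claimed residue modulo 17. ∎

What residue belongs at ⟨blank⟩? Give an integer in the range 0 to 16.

Multiply the listed residues: 1 · 16 · 4 = 16 → 64.
Reducing modulo 17: 64 = 3·17 + 13, so 2^14 ≡ 13.

13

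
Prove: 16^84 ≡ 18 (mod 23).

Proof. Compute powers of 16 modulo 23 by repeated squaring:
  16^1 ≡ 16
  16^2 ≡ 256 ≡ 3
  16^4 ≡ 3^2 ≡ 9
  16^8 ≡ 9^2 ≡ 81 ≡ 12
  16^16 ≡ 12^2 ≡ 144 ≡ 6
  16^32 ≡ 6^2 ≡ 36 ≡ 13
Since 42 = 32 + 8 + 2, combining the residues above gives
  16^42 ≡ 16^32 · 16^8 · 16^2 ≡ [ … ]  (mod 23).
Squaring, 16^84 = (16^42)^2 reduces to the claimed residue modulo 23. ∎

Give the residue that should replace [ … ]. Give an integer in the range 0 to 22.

8

16^32 · 16^8 · 16^2 ≡ 13 · 12 · 3 = 468.
468 mod 23 = 8, so 16^42 ≡ 8 (mod 23).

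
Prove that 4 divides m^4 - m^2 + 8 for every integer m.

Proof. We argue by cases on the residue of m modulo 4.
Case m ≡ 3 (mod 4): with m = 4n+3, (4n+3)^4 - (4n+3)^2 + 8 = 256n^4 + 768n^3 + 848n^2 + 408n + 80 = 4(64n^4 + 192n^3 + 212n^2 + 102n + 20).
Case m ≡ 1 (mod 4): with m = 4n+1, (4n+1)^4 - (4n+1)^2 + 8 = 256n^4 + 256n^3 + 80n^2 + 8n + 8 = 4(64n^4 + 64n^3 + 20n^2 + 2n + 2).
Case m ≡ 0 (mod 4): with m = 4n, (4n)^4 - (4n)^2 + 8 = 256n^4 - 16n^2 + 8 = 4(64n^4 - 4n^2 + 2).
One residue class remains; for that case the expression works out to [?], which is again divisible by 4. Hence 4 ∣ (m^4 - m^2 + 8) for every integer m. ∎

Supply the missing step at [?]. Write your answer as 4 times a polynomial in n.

The residues treated are {3, 1, 0}, so the missing case is m ≡ 2 (mod 4); write m = 4n+2.
Then (4n+2)^4 - (4n+2)^2 + 8 = 256n^4 + 512n^3 + 368n^2 + 112n + 20 = 4(64n^4 + 128n^3 + 92n^2 + 28n + 5).

4(64n^4 + 128n^3 + 92n^2 + 28n + 5)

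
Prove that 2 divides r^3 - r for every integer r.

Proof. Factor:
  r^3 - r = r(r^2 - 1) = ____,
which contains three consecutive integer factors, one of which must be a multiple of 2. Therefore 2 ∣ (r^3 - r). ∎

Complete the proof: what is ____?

(r - 1)r(r + 1)

r(r^2 - 1) = r(r - 1)(r + 1) = (r - 1)r(r + 1).
These three factors are consecutive integers, so their product is divisible by 2.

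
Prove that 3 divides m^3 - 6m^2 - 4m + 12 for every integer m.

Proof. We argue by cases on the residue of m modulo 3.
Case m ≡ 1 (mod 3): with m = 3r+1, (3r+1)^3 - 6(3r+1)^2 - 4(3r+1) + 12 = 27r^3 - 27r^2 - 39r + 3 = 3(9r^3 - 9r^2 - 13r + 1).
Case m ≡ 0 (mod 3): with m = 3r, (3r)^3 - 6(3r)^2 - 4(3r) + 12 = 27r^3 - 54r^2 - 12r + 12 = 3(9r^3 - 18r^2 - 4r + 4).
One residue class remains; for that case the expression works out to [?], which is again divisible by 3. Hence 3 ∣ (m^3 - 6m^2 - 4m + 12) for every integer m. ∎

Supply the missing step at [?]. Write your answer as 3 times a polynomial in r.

3(9r^3 - 16r - 4)

The residues treated are {1, 0}, so the missing case is m ≡ 2 (mod 3); write m = 3r+2.
Then (3r+2)^3 - 6(3r+2)^2 - 4(3r+2) + 12 = 27r^3 - 48r - 12 = 3(9r^3 - 16r - 4).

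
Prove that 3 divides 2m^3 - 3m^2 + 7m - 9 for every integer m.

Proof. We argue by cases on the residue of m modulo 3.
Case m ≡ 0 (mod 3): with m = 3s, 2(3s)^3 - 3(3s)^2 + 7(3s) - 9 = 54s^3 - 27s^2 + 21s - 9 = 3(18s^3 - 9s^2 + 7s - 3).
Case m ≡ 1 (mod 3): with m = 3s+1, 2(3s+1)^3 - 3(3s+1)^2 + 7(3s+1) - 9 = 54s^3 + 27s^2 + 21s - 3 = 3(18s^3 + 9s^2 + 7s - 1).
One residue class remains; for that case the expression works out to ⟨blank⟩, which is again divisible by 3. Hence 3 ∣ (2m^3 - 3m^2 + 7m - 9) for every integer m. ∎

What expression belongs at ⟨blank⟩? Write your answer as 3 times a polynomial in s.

Only m ≡ 2 (mod 3) is unaccounted for. Put m = 3s+2:
2(3s+2)^3 - 3(3s+2)^2 + 7(3s+2) - 9 expands to 54s^3 + 81s^2 + 57s + 9,
and factoring out 3 leaves 3(18s^3 + 27s^2 + 19s + 3).

3(18s^3 + 27s^2 + 19s + 3)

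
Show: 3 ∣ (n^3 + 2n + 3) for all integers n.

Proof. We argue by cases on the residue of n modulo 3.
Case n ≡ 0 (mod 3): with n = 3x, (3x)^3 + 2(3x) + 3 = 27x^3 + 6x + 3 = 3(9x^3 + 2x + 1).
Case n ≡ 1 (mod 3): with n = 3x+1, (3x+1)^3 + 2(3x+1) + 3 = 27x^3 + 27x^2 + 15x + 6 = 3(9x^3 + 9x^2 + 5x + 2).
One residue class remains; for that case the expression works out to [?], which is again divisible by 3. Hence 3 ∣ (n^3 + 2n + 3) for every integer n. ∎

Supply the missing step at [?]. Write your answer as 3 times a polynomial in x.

The residues treated are {0, 1}, so the missing case is n ≡ 2 (mod 3); write n = 3x+2.
Then (3x+2)^3 + 2(3x+2) + 3 = 27x^3 + 54x^2 + 42x + 15 = 3(9x^3 + 18x^2 + 14x + 5).

3(9x^3 + 18x^2 + 14x + 5)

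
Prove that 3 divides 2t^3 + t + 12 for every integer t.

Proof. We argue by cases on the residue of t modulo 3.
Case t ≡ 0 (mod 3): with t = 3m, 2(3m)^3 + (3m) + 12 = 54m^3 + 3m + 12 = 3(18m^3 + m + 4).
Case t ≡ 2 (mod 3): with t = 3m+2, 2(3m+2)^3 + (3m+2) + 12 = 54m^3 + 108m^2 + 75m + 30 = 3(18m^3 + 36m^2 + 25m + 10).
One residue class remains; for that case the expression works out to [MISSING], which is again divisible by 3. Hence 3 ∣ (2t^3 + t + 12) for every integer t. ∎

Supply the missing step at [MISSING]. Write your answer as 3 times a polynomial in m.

3(18m^3 + 18m^2 + 7m + 5)

Only t ≡ 1 (mod 3) is unaccounted for. Put t = 3m+1:
2(3m+1)^3 + (3m+1) + 12 expands to 54m^3 + 54m^2 + 21m + 15,
and factoring out 3 leaves 3(18m^3 + 18m^2 + 7m + 5).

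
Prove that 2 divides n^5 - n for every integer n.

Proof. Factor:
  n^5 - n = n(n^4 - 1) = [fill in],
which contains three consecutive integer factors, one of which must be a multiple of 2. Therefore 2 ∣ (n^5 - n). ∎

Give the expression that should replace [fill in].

(n - 1)n(n + 1)(n^2 + 1)

n^4 - 1 = (n^2 - 1)(n^2 + 1), and n^2 - 1 = (n-1)(n+1).
So n(n^4 - 1) = (n - 1)n(n + 1)(n^2 + 1).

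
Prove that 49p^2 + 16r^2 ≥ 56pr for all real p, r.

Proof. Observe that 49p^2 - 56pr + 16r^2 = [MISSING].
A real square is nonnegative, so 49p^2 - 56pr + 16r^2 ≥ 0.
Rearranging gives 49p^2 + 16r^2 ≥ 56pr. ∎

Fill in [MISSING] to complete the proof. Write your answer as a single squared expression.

The leading and trailing coefficients are 7^2 and 4^2, and 56 = 2·7·4, so the trinomial is (7p - 4r)^2.
Hence 49p^2 - 56pr + 16r^2 ≥ 0.

(7p - 4r)^2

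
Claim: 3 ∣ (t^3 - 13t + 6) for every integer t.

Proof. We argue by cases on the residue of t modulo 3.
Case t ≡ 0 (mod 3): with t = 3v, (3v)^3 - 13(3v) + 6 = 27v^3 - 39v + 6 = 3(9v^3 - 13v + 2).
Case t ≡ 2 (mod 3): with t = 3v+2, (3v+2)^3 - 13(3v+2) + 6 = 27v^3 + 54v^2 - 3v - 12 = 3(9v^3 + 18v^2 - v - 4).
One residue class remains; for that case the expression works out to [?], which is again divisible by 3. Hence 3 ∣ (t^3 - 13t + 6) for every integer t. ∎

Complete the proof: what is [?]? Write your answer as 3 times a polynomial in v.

3(9v^3 + 9v^2 - 10v - 2)

The residues treated are {0, 2}, so the missing case is t ≡ 1 (mod 3); write t = 3v+1.
Then (3v+1)^3 - 13(3v+1) + 6 = 27v^3 + 27v^2 - 30v - 6 = 3(9v^3 + 9v^2 - 10v - 2).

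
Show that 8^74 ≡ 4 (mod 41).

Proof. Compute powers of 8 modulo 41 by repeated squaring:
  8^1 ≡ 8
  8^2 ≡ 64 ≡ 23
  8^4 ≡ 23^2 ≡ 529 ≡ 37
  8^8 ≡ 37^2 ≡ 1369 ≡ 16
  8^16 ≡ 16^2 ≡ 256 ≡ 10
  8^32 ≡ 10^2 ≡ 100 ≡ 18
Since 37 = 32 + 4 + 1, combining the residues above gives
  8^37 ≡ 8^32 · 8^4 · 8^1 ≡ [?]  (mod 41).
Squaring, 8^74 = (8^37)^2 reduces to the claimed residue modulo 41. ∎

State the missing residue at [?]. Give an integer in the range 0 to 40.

Multiply the listed residues: 18 · 37 · 8 = 666 → 5328.
Reducing modulo 41: 5328 = 129·41 + 39, so 8^37 ≡ 39.

39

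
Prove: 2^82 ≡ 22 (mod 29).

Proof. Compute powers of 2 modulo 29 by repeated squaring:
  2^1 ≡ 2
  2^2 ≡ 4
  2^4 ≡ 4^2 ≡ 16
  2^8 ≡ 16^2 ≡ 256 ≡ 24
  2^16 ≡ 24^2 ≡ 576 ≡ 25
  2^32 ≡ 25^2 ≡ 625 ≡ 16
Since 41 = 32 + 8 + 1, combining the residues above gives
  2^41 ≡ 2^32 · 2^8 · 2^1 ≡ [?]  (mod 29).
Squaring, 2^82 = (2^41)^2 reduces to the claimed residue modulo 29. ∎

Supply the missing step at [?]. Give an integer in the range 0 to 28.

14

Multiply the listed residues: 16 · 24 · 2 = 384 → 768.
Reducing modulo 29: 768 = 26·29 + 14, so 2^41 ≡ 14.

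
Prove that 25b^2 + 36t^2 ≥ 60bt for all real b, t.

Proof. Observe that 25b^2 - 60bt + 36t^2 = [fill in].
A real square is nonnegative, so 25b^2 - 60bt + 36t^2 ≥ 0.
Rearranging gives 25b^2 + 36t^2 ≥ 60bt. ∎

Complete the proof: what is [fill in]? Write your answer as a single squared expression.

The leading and trailing coefficients are 5^2 and 6^2, and 60 = 2·5·6, so the trinomial is (5b - 6t)^2.
Hence 25b^2 - 60bt + 36t^2 ≥ 0.

(5b - 6t)^2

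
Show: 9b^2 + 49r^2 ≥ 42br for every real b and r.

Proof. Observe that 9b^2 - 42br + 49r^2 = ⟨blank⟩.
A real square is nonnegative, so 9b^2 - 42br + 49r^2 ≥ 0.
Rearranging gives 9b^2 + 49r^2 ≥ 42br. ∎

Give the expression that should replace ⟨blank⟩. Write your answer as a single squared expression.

The leading and trailing coefficients are 3^2 and 7^2, and 42 = 2·3·7, so the trinomial is (3b - 7r)^2.
Hence 9b^2 - 42br + 49r^2 ≥ 0.

(3b - 7r)^2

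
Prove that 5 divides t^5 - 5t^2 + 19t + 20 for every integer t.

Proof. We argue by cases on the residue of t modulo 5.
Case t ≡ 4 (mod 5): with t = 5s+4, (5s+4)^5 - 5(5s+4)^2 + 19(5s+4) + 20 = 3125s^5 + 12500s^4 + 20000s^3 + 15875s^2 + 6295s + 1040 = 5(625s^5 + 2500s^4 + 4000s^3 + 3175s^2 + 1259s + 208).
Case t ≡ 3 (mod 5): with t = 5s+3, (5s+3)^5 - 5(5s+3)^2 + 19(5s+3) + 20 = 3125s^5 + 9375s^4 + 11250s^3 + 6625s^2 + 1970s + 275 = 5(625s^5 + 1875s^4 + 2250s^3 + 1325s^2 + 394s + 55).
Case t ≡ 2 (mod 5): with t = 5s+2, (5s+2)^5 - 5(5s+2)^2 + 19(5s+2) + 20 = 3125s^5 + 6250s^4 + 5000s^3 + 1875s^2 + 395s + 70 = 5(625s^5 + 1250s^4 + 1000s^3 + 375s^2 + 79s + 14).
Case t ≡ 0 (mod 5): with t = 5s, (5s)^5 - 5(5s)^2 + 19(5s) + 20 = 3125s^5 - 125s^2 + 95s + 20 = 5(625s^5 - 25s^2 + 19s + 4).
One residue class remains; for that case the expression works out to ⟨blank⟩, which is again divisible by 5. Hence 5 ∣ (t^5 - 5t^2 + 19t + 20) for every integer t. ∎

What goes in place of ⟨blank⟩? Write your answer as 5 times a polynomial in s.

Only t ≡ 1 (mod 5) is unaccounted for. Put t = 5s+1:
(5s+1)^5 - 5(5s+1)^2 + 19(5s+1) + 20 expands to 3125s^5 + 3125s^4 + 1250s^3 + 125s^2 + 70s + 35,
and factoring out 5 leaves 5(625s^5 + 625s^4 + 250s^3 + 25s^2 + 14s + 7).

5(625s^5 + 625s^4 + 250s^3 + 25s^2 + 14s + 7)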